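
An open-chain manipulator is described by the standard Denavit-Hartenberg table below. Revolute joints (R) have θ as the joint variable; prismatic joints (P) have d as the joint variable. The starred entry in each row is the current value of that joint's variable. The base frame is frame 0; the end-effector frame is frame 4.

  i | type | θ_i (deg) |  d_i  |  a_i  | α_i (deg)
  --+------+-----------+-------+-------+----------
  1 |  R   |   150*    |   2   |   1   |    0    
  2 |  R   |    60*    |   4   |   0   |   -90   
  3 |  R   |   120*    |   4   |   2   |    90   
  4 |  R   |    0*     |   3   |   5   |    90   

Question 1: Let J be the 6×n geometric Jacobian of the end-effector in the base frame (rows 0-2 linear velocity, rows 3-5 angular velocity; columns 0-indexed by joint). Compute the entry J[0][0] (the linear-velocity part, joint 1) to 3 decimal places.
axis z_0 = ẑ; lever o_n−o_0 = (1.9151,-2.5131,-1.5622)
cross product → J_v[:, 0] = (2.5131,1.9151,-0.0000)
J_ω[:, 0] = z_0
entry J[0][0] = 2.5131

2.513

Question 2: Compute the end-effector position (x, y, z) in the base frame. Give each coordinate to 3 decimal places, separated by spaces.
1.915 -2.513 -1.562

after link 1: o_1 = (-0.8660, 0.5000, 2.0000)
after link 2: o_2 = (-0.8660, 0.5000, 6.0000)
after link 3: o_3 = (2.0000, -2.4641, 4.2679)
after link 4: o_4 = (1.9151, -2.5131, -1.5622)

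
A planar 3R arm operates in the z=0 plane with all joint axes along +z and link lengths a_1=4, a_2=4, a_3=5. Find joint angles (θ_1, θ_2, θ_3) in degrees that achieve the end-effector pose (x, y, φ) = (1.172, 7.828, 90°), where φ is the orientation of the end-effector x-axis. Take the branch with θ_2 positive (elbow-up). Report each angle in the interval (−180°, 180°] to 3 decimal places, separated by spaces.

wrist centre = target − a_3·(cos φ, sin φ) = (1.1720, 2.8280)
cos θ_2 = (9.3712−4²−4²)/(2·4·4) = -0.7072; θ_2 = 135.0036° (elbow-up)
β = atan2(2.8280,1.1720) = 67.4896°; ψ = atan2(2.8283,1.1714) = 67.5018°
θ_1 = β − ψ = -0.0122°
θ_3 = φ − θ_1 − θ_2 = -44.9913° (wrapped to (-180°,180°])

-0.012 135.004 -44.991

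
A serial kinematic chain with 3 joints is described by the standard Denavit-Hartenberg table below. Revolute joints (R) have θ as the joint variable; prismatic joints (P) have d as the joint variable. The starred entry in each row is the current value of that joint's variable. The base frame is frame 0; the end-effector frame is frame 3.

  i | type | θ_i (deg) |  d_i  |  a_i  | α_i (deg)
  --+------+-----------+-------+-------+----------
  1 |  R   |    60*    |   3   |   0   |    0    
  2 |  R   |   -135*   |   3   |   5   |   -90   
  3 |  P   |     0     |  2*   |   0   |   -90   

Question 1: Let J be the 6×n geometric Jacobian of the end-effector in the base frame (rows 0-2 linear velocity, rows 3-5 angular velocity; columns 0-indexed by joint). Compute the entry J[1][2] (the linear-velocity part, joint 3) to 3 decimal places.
0.259

prismatic axis z_2 = (0.9659,0.2588,0.0000)
J_v[:, 2] = z_2; J_ω[:, 2] = (0,0,0)
entry J[1][2] = 0.2588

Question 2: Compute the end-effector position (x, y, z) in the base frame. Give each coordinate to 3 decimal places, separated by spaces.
3.226 -4.312 6.000

after link 1: o_1 = (0.0000, 0.0000, 3.0000)
after link 2: o_2 = (1.2941, -4.8296, 6.0000)
after link 3: o_3 = (3.2259, -4.3120, 6.0000)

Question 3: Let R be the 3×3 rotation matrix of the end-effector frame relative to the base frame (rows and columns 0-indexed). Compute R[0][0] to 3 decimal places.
0.259

End-effector x-axis (col 0 of R) = (0.2588,-0.9659,0.0000)
R[0][0] = 0.2588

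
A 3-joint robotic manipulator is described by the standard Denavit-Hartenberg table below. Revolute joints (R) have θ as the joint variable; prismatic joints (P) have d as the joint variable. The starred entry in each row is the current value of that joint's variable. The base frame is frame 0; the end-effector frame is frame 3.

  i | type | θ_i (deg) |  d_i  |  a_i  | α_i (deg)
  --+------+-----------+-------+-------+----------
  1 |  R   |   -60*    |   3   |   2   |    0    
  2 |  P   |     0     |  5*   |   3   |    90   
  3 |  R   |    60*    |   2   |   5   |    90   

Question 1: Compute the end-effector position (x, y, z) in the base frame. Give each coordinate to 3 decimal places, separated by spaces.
2.018 -7.495 12.330

after link 1: o_1 = (1.0000, -1.7321, 3.0000)
after link 2: o_2 = (2.5000, -4.3301, 8.0000)
after link 3: o_3 = (2.0179, -7.4952, 12.3301)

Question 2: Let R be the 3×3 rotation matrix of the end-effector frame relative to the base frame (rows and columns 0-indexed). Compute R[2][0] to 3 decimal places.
End-effector x-axis (col 0 of R) = (0.2500,-0.4330,0.8660)
R[2][0] = 0.8660

0.866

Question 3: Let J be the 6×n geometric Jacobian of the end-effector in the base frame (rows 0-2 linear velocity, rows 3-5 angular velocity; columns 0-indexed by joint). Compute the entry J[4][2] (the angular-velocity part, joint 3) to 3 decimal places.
-0.500

axis z_2 = (-0.8660,-0.5000,0.0000); lever o_n−o_2 = (-0.4821,-3.1651,4.3301)
cross product → J_v[:, 2] = (-2.1651,3.7500,2.5000)
J_ω[:, 2] = z_2
entry J[4][2] = -0.5000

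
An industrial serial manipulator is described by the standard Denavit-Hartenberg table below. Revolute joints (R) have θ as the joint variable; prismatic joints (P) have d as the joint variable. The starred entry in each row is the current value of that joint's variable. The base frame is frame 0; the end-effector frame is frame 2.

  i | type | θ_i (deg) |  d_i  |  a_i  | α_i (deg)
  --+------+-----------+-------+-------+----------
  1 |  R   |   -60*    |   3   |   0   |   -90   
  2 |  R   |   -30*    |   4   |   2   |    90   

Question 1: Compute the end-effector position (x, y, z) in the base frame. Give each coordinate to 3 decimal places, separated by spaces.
4.330 0.500 4.000

after link 1: o_1 = (0.0000, 0.0000, 3.0000)
after link 2: o_2 = (4.3301, 0.5000, 4.0000)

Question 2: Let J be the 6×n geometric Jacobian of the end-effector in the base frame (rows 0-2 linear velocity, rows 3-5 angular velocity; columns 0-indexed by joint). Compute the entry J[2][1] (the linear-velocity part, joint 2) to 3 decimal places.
-1.732

axis z_1 = (0.8660,0.5000,0.0000); lever o_n−o_1 = (4.3301,0.5000,1.0000)
cross product → J_v[:, 1] = (0.5000,-0.8660,-1.7321)
J_ω[:, 1] = z_1
entry J[2][1] = -1.7321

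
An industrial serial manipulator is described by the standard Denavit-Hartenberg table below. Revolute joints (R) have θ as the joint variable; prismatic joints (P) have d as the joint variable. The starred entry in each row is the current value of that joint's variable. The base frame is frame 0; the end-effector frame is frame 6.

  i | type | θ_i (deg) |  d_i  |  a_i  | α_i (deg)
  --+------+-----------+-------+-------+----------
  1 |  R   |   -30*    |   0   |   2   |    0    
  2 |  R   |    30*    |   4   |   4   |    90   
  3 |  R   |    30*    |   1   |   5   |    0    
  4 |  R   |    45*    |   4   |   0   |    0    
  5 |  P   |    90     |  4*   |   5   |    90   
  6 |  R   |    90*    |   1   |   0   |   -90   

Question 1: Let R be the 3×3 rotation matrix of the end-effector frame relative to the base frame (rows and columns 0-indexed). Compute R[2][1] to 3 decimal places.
End-effector y-axis (col 1 of R) = (-0.2588,0.0000,-0.9659)
R[2][1] = -0.9659

-0.966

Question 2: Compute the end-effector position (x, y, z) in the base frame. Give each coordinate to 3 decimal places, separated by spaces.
5.491 -10.000 8.760

after link 1: o_1 = (1.7321, -1.0000, 0.0000)
after link 2: o_2 = (5.7321, -1.0000, 4.0000)
after link 3: o_3 = (10.0622, -2.0000, 6.5000)
after link 4: o_4 = (10.0622, -6.0000, 6.5000)
after link 5: o_5 = (5.2325, -10.0000, 7.7941)
after link 6: o_6 = (5.4914, -10.0000, 8.7600)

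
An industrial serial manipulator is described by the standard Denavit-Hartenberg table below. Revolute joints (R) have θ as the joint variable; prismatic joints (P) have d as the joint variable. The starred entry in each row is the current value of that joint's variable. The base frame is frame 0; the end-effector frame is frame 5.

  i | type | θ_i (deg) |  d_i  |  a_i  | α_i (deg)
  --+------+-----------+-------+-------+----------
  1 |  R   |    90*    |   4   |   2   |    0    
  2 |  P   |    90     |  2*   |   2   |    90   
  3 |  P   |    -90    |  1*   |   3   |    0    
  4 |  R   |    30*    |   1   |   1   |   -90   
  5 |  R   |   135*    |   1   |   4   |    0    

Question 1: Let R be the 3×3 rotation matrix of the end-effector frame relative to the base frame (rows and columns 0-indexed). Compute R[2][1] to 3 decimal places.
End-effector y-axis (col 1 of R) = (0.3536,0.7071,0.6124)
R[2][1] = 0.6124

0.612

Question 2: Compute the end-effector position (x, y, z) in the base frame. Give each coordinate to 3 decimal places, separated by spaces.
-1.952 1.172 5.083

after link 1: o_1 = (0.0000, 2.0000, 4.0000)
after link 2: o_2 = (-2.0000, 2.0000, 6.0000)
after link 3: o_3 = (-2.0000, 3.0000, 3.0000)
after link 4: o_4 = (-2.5000, 4.0000, 2.1340)
after link 5: o_5 = (-1.9518, 1.1716, 5.0835)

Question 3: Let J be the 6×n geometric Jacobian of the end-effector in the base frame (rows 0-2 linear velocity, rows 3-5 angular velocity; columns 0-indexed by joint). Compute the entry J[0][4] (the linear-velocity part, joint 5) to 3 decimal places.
axis z_4 = (-0.8660,0.0000,0.5000); lever o_n−o_4 = (0.5482,-2.8284,2.9495)
cross product → J_v[:, 4] = (1.4142,2.8284,2.4495)
J_ω[:, 4] = z_4
entry J[0][4] = 1.4142

1.414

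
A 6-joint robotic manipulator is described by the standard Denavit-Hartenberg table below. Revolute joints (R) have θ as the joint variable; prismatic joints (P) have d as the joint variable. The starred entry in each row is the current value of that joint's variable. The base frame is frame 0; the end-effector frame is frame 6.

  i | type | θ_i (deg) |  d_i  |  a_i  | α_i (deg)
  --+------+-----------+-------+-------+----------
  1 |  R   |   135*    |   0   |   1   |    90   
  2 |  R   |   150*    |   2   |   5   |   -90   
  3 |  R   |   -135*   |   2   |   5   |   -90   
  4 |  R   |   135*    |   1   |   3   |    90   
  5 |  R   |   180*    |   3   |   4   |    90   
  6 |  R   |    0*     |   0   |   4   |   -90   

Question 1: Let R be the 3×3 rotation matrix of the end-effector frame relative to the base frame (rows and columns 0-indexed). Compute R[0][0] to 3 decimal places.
0.297

End-effector x-axis (col 0 of R) = (0.2974,0.4097,-0.8624)
R[0][0] = 0.2974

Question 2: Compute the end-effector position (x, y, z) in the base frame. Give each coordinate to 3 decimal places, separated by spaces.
after link 1: o_1 = (-0.7071, 0.7071, 0.0000)
after link 2: o_2 = (3.7690, -0.9405, 2.5000)
after link 3: o_3 = (4.8110, 3.0174, -0.9998)
after link 4: o_4 = (4.8519, 1.8552, 1.9409)
after link 5: o_5 = (5.4335, 6.2234, -0.4215)
after link 6: o_6 = (6.6230, 7.8623, -3.8710)

6.623 7.862 -3.871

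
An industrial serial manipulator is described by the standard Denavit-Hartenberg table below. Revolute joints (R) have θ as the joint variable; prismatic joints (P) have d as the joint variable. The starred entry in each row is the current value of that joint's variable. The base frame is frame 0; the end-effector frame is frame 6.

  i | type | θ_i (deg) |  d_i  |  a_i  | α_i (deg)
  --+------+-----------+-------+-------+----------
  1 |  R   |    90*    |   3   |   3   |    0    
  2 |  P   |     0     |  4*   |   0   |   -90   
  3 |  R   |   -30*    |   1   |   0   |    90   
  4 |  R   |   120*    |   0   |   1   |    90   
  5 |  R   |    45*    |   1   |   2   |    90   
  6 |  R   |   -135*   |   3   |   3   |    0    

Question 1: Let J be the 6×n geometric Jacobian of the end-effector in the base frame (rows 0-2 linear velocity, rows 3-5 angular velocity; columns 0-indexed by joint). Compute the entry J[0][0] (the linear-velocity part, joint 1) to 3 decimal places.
axis z_0 = ẑ; lever o_n−o_0 = (-3.0682,1.9481,3.8442)
cross product → J_v[:, 0] = (-1.9481,-3.0682,0.0000)
J_ω[:, 0] = z_0
entry J[0][0] = -1.9481

-1.948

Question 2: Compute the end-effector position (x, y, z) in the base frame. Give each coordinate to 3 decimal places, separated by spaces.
after link 1: o_1 = (0.0000, 3.0000, 3.0000)
after link 2: o_2 = (0.0000, 3.0000, 7.0000)
after link 3: o_3 = (-1.0000, 3.0000, 7.0000)
after link 4: o_4 = (-1.8660, 2.5670, 6.7500)
after link 5: o_5 = (-3.5908, 1.9975, 8.0542)
after link 6: o_6 = (-3.0682, 1.9481, 3.8442)

-3.068 1.948 3.844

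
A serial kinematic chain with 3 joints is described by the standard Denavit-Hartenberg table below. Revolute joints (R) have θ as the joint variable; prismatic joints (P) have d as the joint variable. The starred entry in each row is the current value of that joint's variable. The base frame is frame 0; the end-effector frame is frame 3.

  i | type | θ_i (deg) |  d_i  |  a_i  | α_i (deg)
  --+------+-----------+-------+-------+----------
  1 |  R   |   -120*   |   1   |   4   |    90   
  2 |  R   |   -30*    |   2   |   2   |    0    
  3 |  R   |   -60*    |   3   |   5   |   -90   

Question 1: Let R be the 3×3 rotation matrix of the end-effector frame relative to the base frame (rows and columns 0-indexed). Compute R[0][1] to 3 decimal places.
End-effector y-axis (col 1 of R) = (0.8660,-0.5000,-0.0000)
R[0][1] = 0.8660

0.866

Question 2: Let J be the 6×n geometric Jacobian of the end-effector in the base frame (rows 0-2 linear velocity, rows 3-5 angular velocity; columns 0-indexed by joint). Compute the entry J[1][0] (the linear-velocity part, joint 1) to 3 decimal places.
-7.196

axis z_0 = ẑ; lever o_n−o_0 = (-7.1962,-2.4641,-5.0000)
cross product → J_v[:, 0] = (2.4641,-7.1962,0.0000)
J_ω[:, 0] = z_0
entry J[1][0] = -7.1962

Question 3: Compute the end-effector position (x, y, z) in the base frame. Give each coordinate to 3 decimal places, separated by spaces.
-7.196 -2.464 -5.000

after link 1: o_1 = (-2.0000, -3.4641, 1.0000)
after link 2: o_2 = (-4.5981, -3.9641, 0.0000)
after link 3: o_3 = (-7.1962, -2.4641, -5.0000)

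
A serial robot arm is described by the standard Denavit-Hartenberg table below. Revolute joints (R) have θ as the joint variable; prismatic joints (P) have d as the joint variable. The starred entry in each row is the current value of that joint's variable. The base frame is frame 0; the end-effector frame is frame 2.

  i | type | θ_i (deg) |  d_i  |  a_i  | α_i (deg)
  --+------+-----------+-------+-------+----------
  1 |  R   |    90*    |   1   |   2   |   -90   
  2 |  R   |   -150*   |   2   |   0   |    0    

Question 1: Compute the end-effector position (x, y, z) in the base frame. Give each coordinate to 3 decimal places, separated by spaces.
after link 1: o_1 = (0.0000, 2.0000, 1.0000)
after link 2: o_2 = (-2.0000, 2.0000, 1.0000)

-2.000 2.000 1.000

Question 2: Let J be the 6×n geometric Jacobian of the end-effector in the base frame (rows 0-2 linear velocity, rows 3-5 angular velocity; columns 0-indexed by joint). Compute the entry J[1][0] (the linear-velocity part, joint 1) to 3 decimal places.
-2.000

axis z_0 = ẑ; lever o_n−o_0 = (-2.0000,2.0000,1.0000)
cross product → J_v[:, 0] = (-2.0000,-2.0000,0.0000)
J_ω[:, 0] = z_0
entry J[1][0] = -2.0000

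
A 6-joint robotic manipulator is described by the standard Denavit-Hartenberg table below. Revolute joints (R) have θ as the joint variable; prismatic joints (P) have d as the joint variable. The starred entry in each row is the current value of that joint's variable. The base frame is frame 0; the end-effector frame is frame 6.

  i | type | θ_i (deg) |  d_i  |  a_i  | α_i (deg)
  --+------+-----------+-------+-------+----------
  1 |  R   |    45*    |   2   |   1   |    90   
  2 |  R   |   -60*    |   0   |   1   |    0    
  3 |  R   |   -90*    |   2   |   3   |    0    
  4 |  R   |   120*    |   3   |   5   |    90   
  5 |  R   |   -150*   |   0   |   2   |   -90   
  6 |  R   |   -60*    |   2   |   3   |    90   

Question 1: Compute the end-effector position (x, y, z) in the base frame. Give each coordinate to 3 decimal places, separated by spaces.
1.196 -0.950 -4.100

after link 1: o_1 = (0.7071, 0.7071, 2.0000)
after link 2: o_2 = (1.0607, 1.0607, 1.1340)
after link 3: o_3 = (0.6378, -2.1907, -0.3660)
after link 4: o_4 = (5.8209, -1.2501, -2.8660)
after link 5: o_5 = (4.0532, -1.6037, -2.0000)
after link 6: o_6 = (1.1964, -0.9503, -4.1005)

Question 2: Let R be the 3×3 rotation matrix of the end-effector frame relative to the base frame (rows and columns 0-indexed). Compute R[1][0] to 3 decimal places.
End-effector x-axis (col 0 of R) = (-0.7481,-0.3946,-0.5335)
R[1][0] = -0.3946

-0.395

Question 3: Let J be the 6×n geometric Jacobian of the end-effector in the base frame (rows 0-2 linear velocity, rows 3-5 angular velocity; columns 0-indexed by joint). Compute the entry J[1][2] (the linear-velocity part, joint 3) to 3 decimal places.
3.701

axis z_2 = (0.7071,-0.7071,0.0000); lever o_n−o_2 = (0.1358,-2.0109,-5.2345)
cross product → J_v[:, 2] = (3.7013,3.7013,-1.3260)
J_ω[:, 2] = z_2
entry J[1][2] = 3.7013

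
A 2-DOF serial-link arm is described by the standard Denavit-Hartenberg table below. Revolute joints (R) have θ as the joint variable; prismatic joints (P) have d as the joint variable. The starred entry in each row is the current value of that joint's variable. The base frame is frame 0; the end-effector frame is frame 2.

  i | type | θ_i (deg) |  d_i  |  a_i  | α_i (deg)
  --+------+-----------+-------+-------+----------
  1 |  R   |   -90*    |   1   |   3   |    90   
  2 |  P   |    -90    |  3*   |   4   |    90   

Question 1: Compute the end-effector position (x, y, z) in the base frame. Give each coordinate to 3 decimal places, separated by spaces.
-3.000 -3.000 -3.000

after link 1: o_1 = (0.0000, -3.0000, 1.0000)
after link 2: o_2 = (-3.0000, -3.0000, -3.0000)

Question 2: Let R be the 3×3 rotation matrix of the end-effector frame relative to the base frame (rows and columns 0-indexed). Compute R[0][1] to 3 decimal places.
End-effector y-axis (col 1 of R) = (-1.0000,-0.0000,0.0000)
R[0][1] = -1.0000

-1.000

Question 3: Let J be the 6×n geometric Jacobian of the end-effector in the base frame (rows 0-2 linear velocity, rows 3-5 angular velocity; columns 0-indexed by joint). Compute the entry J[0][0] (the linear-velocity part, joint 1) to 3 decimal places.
axis z_0 = ẑ; lever o_n−o_0 = (-3.0000,-3.0000,-3.0000)
cross product → J_v[:, 0] = (3.0000,-3.0000,0.0000)
J_ω[:, 0] = z_0
entry J[0][0] = 3.0000

3.000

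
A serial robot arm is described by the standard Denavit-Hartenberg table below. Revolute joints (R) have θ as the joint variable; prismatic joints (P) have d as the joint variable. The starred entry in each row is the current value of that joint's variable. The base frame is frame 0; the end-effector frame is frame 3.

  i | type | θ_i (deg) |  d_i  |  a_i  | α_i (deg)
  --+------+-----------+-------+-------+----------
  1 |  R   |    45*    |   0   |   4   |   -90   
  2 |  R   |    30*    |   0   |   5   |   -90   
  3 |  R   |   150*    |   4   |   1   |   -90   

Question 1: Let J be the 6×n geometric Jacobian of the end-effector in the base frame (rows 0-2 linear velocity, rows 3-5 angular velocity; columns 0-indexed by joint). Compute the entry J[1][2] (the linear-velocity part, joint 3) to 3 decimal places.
0.306

axis z_2 = (-0.3536,-0.3536,-0.8660); lever o_n−o_2 = (-1.5910,-2.2981,-3.0311)
cross product → J_v[:, 2] = (-0.9186,0.3062,0.2500)
J_ω[:, 2] = z_2
entry J[1][2] = 0.3062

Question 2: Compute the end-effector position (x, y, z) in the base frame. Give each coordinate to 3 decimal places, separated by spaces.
4.299 3.592 -5.531

after link 1: o_1 = (2.8284, 2.8284, 0.0000)
after link 2: o_2 = (5.8903, 5.8903, -2.5000)
after link 3: o_3 = (4.2993, 3.5922, -5.5311)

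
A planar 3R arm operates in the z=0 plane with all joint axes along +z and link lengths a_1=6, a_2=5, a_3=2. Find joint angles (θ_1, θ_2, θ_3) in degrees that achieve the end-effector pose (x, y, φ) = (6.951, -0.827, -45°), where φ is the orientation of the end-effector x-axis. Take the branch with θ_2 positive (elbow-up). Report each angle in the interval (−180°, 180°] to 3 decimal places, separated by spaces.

-44.997 119.999 -120.002

wrist centre = target − a_3·(cos φ, sin φ) = (5.5368, 0.5872)
cos θ_2 = (31.0008−6²−5²)/(2·6·5) = -0.5000; θ_2 = 119.9991° (elbow-up)
β = atan2(0.5872,5.5368) = 6.0540°; ψ = atan2(4.3302,3.5001) = 51.0514°
θ_1 = β − ψ = -44.9975°
θ_3 = φ − θ_1 − θ_2 = -120.0016° (wrapped to (-180°,180°])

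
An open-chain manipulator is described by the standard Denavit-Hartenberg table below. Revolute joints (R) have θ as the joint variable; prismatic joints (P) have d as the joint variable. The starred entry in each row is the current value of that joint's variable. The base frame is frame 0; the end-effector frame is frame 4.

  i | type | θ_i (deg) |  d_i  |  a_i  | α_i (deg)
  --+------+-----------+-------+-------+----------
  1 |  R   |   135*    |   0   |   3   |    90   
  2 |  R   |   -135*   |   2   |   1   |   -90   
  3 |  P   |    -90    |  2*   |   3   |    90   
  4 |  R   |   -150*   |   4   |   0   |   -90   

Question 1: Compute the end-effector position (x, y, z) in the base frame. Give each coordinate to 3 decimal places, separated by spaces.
-1.086 8.157 0.707

after link 1: o_1 = (-2.1213, 2.1213, 0.0000)
after link 2: o_2 = (-0.2071, 3.0355, -0.7071)
after link 3: o_3 = (0.9142, 6.1569, -2.1213)
after link 4: o_4 = (-1.0858, 8.1569, 0.7071)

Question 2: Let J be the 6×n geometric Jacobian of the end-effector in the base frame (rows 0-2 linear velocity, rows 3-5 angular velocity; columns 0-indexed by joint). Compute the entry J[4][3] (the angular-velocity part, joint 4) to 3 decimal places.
axis z_3 = (-0.5000,0.5000,0.7071); lever o_n−o_3 = (-2.0000,2.0000,2.8284)
cross product → J_v[:, 3] = (0.0000,-0.0000,0.0000)
J_ω[:, 3] = z_3
entry J[4][3] = 0.5000

0.500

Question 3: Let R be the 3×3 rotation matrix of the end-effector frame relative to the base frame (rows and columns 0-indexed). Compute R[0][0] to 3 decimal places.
End-effector x-axis (col 0 of R) = (-0.3624,-0.8624,0.3536)
R[0][0] = -0.3624

-0.362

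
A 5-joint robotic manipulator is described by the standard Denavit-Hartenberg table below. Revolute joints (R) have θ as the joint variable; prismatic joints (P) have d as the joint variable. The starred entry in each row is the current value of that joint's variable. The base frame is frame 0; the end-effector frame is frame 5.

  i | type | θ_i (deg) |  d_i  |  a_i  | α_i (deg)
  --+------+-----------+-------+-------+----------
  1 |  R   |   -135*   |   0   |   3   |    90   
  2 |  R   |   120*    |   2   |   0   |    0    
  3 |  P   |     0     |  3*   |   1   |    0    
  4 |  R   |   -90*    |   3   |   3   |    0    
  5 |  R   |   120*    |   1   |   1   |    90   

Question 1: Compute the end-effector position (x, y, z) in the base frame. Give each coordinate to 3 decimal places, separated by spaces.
after link 1: o_1 = (-2.1213, -2.1213, 0.0000)
after link 2: o_2 = (-3.5355, -0.7071, 0.0000)
after link 3: o_3 = (-5.3033, 1.7678, 0.8660)
after link 4: o_4 = (-9.2617, 2.0520, 2.3660)
after link 5: o_5 = (-9.3565, 3.3714, 2.8660)

-9.356 3.371 2.866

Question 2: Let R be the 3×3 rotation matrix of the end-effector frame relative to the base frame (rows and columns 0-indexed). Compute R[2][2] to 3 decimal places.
0.866

End-effector z-axis (col 2 of R) = (-0.3536,-0.3536,0.8660)
R[2][2] = 0.8660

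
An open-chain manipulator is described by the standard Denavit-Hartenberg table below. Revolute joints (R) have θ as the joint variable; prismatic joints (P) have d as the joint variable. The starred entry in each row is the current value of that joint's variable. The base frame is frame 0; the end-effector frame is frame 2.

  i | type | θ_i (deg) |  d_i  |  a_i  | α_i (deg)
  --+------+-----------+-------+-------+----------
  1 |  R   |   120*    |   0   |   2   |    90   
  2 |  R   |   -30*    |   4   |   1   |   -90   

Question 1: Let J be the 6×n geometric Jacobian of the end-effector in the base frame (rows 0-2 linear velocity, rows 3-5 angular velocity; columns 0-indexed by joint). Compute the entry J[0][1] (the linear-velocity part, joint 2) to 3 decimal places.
axis z_1 = (0.8660,0.5000,0.0000); lever o_n−o_1 = (3.0311,2.7500,-0.5000)
cross product → J_v[:, 1] = (-0.2500,0.4330,0.8660)
J_ω[:, 1] = z_1
entry J[0][1] = -0.2500

-0.250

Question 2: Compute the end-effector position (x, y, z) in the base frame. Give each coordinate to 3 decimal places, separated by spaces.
2.031 4.482 -0.500

after link 1: o_1 = (-1.0000, 1.7321, 0.0000)
after link 2: o_2 = (2.0311, 4.4821, -0.5000)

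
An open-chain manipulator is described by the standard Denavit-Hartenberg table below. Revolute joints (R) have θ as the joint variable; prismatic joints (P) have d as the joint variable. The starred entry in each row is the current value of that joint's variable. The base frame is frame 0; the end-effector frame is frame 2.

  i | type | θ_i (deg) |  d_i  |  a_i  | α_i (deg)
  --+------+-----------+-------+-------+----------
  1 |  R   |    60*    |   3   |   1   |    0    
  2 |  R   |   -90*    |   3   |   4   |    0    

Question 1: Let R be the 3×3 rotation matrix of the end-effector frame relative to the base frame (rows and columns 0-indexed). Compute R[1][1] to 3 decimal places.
0.866

End-effector y-axis (col 1 of R) = (0.5000,0.8660,0.0000)
R[1][1] = 0.8660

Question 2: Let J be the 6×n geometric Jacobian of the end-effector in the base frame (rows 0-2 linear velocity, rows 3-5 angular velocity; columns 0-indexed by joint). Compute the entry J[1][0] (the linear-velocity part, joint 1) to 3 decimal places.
axis z_0 = ẑ; lever o_n−o_0 = (3.9641,-1.1340,6.0000)
cross product → J_v[:, 0] = (1.1340,3.9641,-0.0000)
J_ω[:, 0] = z_0
entry J[1][0] = 3.9641

3.964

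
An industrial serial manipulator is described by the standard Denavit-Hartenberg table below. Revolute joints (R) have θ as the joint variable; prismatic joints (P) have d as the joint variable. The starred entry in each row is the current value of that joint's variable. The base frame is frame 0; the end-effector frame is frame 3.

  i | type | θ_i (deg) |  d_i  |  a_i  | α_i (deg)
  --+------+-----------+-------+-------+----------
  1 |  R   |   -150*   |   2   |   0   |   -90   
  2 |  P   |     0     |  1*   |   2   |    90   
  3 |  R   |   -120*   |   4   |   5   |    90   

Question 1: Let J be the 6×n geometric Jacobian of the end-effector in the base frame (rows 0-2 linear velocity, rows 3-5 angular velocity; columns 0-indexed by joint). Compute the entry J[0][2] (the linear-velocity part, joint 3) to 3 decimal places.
-5.000

axis z_2 = (0.0000,0.0000,1.0000); lever o_n−o_2 = (-0.0000,5.0000,4.0000)
cross product → J_v[:, 2] = (-5.0000,-0.0000,0.0000)
J_ω[:, 2] = z_2
entry J[0][2] = -5.0000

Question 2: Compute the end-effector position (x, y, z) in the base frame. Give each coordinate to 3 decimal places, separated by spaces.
-1.232 3.134 6.000

after link 1: o_1 = (0.0000, 0.0000, 2.0000)
after link 2: o_2 = (-1.2321, -1.8660, 2.0000)
after link 3: o_3 = (-1.2321, 3.1340, 6.0000)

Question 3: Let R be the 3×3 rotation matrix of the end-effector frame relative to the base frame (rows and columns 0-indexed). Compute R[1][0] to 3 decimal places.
1.000

End-effector x-axis (col 0 of R) = (-0.0000,1.0000,0.0000)
R[1][0] = 1.0000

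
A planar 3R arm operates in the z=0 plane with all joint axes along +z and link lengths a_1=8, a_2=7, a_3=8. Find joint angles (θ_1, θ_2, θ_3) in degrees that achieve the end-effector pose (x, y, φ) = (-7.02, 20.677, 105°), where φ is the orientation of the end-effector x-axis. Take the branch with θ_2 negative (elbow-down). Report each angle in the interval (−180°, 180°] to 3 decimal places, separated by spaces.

131.838 -45.005 18.167

wrist centre = target − a_3·(cos φ, sin φ) = (-4.9494, 12.9496)
cos θ_2 = (192.1890−8²−7²)/(2·8·7) = 0.7070; θ_2 = -45.0050° (elbow-down)
β = atan2(12.9496,-4.9494) = 110.9173°; ψ = atan2(-4.9502,12.9493) = -20.9205°
θ_1 = β − ψ = 131.8378°
θ_3 = φ − θ_1 − θ_2 = 18.1672° (wrapped to (-180°,180°])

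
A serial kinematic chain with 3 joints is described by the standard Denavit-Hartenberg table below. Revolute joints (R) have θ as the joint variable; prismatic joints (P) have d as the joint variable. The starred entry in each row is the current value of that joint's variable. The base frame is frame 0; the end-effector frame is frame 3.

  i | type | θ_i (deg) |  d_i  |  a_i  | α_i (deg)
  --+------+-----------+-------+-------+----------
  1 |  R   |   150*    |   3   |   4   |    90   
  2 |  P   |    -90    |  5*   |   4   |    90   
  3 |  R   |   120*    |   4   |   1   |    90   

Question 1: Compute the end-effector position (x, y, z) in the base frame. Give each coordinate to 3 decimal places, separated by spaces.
after link 1: o_1 = (-3.4641, 2.0000, 3.0000)
after link 2: o_2 = (-0.9641, 6.3301, -1.0000)
after link 3: o_3 = (2.9330, 5.0801, -0.5000)

2.933 5.080 -0.500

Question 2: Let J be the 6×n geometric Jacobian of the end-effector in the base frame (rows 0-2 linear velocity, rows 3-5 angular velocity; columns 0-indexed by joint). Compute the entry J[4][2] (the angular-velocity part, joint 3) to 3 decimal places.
-0.500

axis z_2 = (0.8660,-0.5000,-0.0000); lever o_n−o_2 = (3.8971,-1.2500,0.5000)
cross product → J_v[:, 2] = (-0.2500,-0.4330,0.8660)
J_ω[:, 2] = z_2
entry J[4][2] = -0.5000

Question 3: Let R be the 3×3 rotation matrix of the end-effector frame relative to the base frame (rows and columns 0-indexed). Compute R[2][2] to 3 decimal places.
-0.866

End-effector z-axis (col 2 of R) = (0.2500,0.4330,-0.8660)
R[2][2] = -0.8660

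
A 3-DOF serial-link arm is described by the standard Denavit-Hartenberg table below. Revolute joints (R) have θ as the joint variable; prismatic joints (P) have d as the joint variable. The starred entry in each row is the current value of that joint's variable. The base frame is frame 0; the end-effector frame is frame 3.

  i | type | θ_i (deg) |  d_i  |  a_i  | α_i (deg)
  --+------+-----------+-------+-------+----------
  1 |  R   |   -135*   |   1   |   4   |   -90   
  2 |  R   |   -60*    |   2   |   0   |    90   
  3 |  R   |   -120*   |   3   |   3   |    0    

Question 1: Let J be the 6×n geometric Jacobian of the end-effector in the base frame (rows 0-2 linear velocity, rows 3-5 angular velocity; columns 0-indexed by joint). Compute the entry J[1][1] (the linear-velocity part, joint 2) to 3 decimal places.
axis z_1 = (0.7071,-0.7071,0.0000); lever o_n−o_1 = (1.9445,2.7904,0.2010)
cross product → J_v[:, 1] = (-0.1421,-0.1421,3.3481)
J_ω[:, 1] = z_1
entry J[1][1] = -0.1421

-0.142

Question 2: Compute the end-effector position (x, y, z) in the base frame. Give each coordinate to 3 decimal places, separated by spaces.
-0.884 -0.038 1.201

after link 1: o_1 = (-2.8284, -2.8284, 1.0000)
after link 2: o_2 = (-1.4142, -4.2426, 1.0000)
after link 3: o_3 = (-0.8839, -0.0381, 1.2010)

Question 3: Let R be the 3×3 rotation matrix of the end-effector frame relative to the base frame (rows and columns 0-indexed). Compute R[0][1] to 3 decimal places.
End-effector y-axis (col 1 of R) = (-0.6597,0.0474,0.7500)
R[0][1] = -0.6597

-0.660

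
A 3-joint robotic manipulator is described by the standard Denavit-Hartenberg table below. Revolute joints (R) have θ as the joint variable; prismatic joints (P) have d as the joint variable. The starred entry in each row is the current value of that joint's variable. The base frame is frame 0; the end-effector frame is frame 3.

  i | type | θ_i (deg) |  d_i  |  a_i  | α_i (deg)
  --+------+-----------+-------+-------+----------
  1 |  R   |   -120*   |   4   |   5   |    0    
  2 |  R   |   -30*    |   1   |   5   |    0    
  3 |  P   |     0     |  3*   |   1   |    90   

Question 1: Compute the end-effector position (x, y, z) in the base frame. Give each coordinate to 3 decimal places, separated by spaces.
after link 1: o_1 = (-2.5000, -4.3301, 4.0000)
after link 2: o_2 = (-6.8301, -6.8301, 5.0000)
after link 3: o_3 = (-7.6962, -7.3301, 8.0000)

-7.696 -7.330 8.000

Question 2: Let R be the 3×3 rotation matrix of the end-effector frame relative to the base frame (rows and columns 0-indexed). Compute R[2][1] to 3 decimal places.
1.000

End-effector y-axis (col 1 of R) = (0.0000,-0.0000,1.0000)
R[2][1] = 1.0000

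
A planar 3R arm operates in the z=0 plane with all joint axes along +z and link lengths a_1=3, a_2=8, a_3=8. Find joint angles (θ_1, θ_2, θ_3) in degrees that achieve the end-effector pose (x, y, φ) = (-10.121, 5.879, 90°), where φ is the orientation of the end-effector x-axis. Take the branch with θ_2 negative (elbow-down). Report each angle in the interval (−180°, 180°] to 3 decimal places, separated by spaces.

wrist centre = target − a_3·(cos φ, sin φ) = (-10.1210, -2.1210)
cos θ_2 = (106.9333−3²−8²)/(2·3·8) = 0.7069; θ_2 = -45.0132° (elbow-down)
β = atan2(-2.1210,-10.1210) = -168.1641°; ψ = atan2(-5.6582,8.6555) = -33.1728°
θ_1 = β − ψ = -134.9913°
θ_3 = φ − θ_1 − θ_2 = -89.9954° (wrapped to (-180°,180°])

-134.991 -45.013 -89.995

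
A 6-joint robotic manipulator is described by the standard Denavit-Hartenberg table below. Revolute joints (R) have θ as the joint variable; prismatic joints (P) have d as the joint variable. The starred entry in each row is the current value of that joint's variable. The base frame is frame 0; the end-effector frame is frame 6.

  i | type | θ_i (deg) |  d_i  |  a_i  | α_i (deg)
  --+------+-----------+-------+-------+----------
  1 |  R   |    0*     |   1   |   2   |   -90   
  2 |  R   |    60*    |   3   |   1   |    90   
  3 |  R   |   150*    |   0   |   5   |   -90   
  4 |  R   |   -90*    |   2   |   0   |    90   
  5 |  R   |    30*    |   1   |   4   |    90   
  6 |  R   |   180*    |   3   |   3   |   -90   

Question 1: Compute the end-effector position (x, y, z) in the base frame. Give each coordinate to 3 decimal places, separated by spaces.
2.842 5.085 4.275

after link 1: o_1 = (2.0000, 0.0000, 1.0000)
after link 2: o_2 = (2.5000, 3.0000, 0.1340)
after link 3: o_3 = (0.3349, 5.5000, 3.8840)
after link 4: o_4 = (-0.1651, 3.7679, 4.7500)
after link 5: o_5 = (2.7679, 1.5359, 6.5981)
after link 6: o_6 = (2.8415, 5.0849, 4.2745)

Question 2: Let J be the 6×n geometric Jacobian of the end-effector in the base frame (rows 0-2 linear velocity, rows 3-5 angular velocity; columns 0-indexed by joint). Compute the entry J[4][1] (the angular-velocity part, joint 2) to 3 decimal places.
axis z_1 = (0.0000,1.0000,0.0000); lever o_n−o_1 = (0.8415,5.0849,3.2745)
cross product → J_v[:, 1] = (3.2745,0.0000,-0.8415)
J_ω[:, 1] = z_1
entry J[4][1] = 1.0000

1.000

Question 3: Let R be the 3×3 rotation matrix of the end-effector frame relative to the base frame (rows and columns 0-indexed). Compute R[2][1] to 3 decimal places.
End-effector y-axis (col 1 of R) = (-0.6495,-0.7500,0.1250)
R[2][1] = 0.1250

0.125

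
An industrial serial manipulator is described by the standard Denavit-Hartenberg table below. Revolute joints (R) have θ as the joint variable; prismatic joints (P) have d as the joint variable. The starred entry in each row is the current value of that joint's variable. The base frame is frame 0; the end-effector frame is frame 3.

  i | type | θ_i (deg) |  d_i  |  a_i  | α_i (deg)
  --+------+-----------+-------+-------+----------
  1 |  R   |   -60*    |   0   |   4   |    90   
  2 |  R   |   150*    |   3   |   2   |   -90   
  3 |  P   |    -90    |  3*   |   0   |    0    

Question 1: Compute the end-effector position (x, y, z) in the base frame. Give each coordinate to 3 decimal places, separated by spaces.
after link 1: o_1 = (2.0000, -3.4641, 0.0000)
after link 2: o_2 = (-1.4641, -3.4641, 1.0000)
after link 3: o_3 = (-2.2141, -2.1651, -1.5981)

-2.214 -2.165 -1.598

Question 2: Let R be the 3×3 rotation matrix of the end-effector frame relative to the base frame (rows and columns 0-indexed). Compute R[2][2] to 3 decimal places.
-0.866

End-effector z-axis (col 2 of R) = (-0.2500,0.4330,-0.8660)
R[2][2] = -0.8660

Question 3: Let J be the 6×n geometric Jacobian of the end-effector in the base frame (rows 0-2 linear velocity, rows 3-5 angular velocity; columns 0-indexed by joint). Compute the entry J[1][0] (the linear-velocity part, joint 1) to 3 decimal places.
-2.214

axis z_0 = ẑ; lever o_n−o_0 = (-2.2141,-2.1651,-1.5981)
cross product → J_v[:, 0] = (2.1651,-2.2141,0.0000)
J_ω[:, 0] = z_0
entry J[1][0] = -2.2141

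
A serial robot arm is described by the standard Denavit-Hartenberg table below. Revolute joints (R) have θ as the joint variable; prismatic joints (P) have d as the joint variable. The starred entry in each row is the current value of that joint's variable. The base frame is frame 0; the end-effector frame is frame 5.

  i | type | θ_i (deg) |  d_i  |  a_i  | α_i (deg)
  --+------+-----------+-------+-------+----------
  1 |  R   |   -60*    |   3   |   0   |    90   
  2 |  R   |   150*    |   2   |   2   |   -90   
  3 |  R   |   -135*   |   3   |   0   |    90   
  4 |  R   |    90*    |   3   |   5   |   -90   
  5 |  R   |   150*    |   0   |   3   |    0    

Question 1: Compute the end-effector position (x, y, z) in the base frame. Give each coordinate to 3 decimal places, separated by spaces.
after link 1: o_1 = (0.0000, 0.0000, 3.0000)
after link 2: o_2 = (-2.5981, 0.5000, 4.0000)
after link 3: o_3 = (-3.3481, 1.7990, 1.4019)
after link 4: o_4 = (-1.8424, 3.4338, -3.9889)
after link 5: o_5 = (-2.5707, 2.5739, -1.2085)

-2.571 2.574 -1.209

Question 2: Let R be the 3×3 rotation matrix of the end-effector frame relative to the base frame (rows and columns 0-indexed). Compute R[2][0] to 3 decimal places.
0.927

End-effector x-axis (col 0 of R) = (-0.2428,-0.2866,0.9268)
R[2][0] = 0.9268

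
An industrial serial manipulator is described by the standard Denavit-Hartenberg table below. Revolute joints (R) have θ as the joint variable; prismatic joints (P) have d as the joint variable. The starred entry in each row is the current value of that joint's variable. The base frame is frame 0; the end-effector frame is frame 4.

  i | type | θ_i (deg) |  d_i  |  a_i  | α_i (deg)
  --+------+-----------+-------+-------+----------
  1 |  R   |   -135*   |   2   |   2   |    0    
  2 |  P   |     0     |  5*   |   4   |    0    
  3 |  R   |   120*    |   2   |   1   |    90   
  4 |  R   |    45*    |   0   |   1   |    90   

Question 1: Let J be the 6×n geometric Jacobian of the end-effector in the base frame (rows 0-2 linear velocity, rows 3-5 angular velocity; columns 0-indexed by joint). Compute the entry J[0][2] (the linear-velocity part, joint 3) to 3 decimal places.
axis z_2 = (0.0000,0.0000,1.0000); lever o_n−o_2 = (1.6489,-0.4418,2.7071)
cross product → J_v[:, 2] = (0.4418,1.6489,-0.0000)
J_ω[:, 2] = z_2
entry J[0][2] = 0.4418

0.442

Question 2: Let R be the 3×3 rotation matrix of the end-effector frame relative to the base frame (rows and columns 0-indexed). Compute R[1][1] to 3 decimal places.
End-effector y-axis (col 1 of R) = (-0.2588,-0.9659,0.0000)
R[1][1] = -0.9659

-0.966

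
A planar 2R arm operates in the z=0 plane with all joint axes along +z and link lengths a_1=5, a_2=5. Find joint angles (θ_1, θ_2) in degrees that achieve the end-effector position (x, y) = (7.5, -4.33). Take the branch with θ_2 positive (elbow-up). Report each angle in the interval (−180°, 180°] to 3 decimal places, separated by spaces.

-60.000 60.001

cos θ_2 = (74.9989−5²−5²)/(2·5·5) = 0.5000; θ_2 = 60.0015° (elbow-up)
β = atan2(-4.3300,7.5000) = -29.9993°; ψ = atan2(4.3302,7.4999) = 30.0007°
θ_1 = β − ψ = -60.0000°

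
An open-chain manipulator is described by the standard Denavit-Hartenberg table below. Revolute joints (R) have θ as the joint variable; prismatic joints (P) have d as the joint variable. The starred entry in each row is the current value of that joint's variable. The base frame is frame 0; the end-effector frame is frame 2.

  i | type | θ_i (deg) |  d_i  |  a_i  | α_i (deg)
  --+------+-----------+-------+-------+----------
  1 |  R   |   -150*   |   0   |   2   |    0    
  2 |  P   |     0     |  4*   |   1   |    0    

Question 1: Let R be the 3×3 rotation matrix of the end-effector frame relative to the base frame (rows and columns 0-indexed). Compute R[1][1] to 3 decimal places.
End-effector y-axis (col 1 of R) = (0.5000,-0.8660,0.0000)
R[1][1] = -0.8660

-0.866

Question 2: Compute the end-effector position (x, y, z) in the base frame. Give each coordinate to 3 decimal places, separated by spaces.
after link 1: o_1 = (-1.7321, -1.0000, 0.0000)
after link 2: o_2 = (-2.5981, -1.5000, 4.0000)

-2.598 -1.500 4.000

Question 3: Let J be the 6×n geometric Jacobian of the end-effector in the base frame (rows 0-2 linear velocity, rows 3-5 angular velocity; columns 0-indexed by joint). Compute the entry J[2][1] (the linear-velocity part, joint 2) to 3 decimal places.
prismatic axis z_1 = (0.0000,0.0000,1.0000)
J_v[:, 1] = z_1; J_ω[:, 1] = (0,0,0)
entry J[2][1] = 1.0000

1.000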